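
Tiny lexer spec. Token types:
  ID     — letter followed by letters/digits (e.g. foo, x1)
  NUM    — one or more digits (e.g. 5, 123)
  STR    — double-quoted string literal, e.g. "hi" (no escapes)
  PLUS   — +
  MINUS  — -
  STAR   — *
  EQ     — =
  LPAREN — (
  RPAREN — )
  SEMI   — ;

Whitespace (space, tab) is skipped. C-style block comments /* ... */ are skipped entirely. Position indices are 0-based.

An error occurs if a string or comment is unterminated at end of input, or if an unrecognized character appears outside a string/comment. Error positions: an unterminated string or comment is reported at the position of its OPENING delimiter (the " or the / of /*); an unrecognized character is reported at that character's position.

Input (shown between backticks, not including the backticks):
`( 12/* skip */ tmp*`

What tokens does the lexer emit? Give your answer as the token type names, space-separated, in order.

pos=0: emit LPAREN '('
pos=2: emit NUM '12' (now at pos=4)
pos=4: enter COMMENT mode (saw '/*')
exit COMMENT mode (now at pos=14)
pos=15: emit ID 'tmp' (now at pos=18)
pos=18: emit STAR '*'
DONE. 4 tokens: [LPAREN, NUM, ID, STAR]

Answer: LPAREN NUM ID STAR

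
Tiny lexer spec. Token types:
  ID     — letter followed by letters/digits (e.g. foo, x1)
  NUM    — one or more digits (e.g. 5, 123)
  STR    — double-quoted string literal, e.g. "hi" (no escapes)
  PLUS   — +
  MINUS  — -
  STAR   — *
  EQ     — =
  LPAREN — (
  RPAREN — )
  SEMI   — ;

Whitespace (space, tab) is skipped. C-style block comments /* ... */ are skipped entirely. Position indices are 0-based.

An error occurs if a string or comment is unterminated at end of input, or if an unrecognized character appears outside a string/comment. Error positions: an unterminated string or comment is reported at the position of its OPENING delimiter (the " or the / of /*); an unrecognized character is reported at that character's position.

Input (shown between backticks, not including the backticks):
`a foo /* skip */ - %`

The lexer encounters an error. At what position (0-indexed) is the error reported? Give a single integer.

pos=0: emit ID 'a' (now at pos=1)
pos=2: emit ID 'foo' (now at pos=5)
pos=6: enter COMMENT mode (saw '/*')
exit COMMENT mode (now at pos=16)
pos=17: emit MINUS '-'
pos=19: ERROR — unrecognized char '%'

Answer: 19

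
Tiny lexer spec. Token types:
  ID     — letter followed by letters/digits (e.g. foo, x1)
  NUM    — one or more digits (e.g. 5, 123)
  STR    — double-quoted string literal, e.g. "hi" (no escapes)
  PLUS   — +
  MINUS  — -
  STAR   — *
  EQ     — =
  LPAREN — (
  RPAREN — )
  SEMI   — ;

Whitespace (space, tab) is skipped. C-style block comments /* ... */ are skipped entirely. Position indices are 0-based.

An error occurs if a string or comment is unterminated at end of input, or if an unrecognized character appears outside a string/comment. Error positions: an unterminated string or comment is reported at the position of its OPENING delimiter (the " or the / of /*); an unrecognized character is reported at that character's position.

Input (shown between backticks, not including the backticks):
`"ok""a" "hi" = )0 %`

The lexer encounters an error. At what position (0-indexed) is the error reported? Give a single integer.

Answer: 18

Derivation:
pos=0: enter STRING mode
pos=0: emit STR "ok" (now at pos=4)
pos=4: enter STRING mode
pos=4: emit STR "a" (now at pos=7)
pos=8: enter STRING mode
pos=8: emit STR "hi" (now at pos=12)
pos=13: emit EQ '='
pos=15: emit RPAREN ')'
pos=16: emit NUM '0' (now at pos=17)
pos=18: ERROR — unrecognized char '%'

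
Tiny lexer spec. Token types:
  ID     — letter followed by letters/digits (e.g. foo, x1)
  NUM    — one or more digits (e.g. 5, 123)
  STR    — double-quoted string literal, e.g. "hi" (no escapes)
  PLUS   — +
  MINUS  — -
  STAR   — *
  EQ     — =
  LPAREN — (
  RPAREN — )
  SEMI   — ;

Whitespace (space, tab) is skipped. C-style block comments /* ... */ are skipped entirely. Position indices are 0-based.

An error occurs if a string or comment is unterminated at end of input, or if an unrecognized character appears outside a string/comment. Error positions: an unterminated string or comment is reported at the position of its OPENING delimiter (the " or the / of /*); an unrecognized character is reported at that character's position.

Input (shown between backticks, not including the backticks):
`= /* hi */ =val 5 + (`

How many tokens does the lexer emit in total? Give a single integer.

pos=0: emit EQ '='
pos=2: enter COMMENT mode (saw '/*')
exit COMMENT mode (now at pos=10)
pos=11: emit EQ '='
pos=12: emit ID 'val' (now at pos=15)
pos=16: emit NUM '5' (now at pos=17)
pos=18: emit PLUS '+'
pos=20: emit LPAREN '('
DONE. 6 tokens: [EQ, EQ, ID, NUM, PLUS, LPAREN]

Answer: 6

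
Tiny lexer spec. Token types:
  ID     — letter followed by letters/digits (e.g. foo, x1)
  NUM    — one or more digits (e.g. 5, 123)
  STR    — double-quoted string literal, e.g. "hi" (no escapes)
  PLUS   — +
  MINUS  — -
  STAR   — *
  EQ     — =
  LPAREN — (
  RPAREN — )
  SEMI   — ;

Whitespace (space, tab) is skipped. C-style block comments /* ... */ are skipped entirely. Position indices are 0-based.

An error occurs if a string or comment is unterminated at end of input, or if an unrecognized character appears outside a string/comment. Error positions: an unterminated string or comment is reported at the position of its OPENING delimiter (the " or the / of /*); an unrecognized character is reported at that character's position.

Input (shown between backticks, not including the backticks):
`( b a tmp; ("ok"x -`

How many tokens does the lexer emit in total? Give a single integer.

Answer: 9

Derivation:
pos=0: emit LPAREN '('
pos=2: emit ID 'b' (now at pos=3)
pos=4: emit ID 'a' (now at pos=5)
pos=6: emit ID 'tmp' (now at pos=9)
pos=9: emit SEMI ';'
pos=11: emit LPAREN '('
pos=12: enter STRING mode
pos=12: emit STR "ok" (now at pos=16)
pos=16: emit ID 'x' (now at pos=17)
pos=18: emit MINUS '-'
DONE. 9 tokens: [LPAREN, ID, ID, ID, SEMI, LPAREN, STR, ID, MINUS]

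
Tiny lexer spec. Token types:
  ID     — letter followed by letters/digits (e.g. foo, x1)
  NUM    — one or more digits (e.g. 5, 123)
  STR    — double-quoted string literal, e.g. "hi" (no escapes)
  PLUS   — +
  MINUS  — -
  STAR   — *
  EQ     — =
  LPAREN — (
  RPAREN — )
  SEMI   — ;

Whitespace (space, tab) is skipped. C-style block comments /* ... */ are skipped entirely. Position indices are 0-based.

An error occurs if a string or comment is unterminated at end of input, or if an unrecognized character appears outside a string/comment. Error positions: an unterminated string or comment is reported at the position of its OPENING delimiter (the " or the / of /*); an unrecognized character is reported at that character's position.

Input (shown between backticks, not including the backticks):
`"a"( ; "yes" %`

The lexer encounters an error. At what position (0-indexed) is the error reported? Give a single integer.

Answer: 13

Derivation:
pos=0: enter STRING mode
pos=0: emit STR "a" (now at pos=3)
pos=3: emit LPAREN '('
pos=5: emit SEMI ';'
pos=7: enter STRING mode
pos=7: emit STR "yes" (now at pos=12)
pos=13: ERROR — unrecognized char '%'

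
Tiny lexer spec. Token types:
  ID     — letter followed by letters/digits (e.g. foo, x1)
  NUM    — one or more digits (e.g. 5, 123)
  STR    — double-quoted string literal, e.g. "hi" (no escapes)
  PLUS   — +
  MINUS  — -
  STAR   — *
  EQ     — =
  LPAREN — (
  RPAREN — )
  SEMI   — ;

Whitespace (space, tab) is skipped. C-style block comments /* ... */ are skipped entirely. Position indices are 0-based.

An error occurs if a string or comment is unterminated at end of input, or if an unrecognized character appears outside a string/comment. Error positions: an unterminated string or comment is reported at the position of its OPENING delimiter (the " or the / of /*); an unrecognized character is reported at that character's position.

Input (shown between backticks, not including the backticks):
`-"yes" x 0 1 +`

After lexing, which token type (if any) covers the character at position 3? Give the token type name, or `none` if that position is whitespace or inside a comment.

pos=0: emit MINUS '-'
pos=1: enter STRING mode
pos=1: emit STR "yes" (now at pos=6)
pos=7: emit ID 'x' (now at pos=8)
pos=9: emit NUM '0' (now at pos=10)
pos=11: emit NUM '1' (now at pos=12)
pos=13: emit PLUS '+'
DONE. 6 tokens: [MINUS, STR, ID, NUM, NUM, PLUS]
Position 3: char is 'e' -> STR

Answer: STR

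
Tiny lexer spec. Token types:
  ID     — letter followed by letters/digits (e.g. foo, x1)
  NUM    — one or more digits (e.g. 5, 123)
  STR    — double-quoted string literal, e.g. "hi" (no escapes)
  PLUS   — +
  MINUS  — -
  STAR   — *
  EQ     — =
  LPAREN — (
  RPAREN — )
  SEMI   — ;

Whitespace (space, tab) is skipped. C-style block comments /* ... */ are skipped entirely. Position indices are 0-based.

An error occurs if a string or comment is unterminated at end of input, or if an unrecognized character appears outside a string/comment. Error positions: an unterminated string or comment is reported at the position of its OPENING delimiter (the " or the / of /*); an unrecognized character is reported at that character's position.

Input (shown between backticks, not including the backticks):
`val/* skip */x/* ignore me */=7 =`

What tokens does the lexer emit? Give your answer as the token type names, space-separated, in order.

Answer: ID ID EQ NUM EQ

Derivation:
pos=0: emit ID 'val' (now at pos=3)
pos=3: enter COMMENT mode (saw '/*')
exit COMMENT mode (now at pos=13)
pos=13: emit ID 'x' (now at pos=14)
pos=14: enter COMMENT mode (saw '/*')
exit COMMENT mode (now at pos=29)
pos=29: emit EQ '='
pos=30: emit NUM '7' (now at pos=31)
pos=32: emit EQ '='
DONE. 5 tokens: [ID, ID, EQ, NUM, EQ]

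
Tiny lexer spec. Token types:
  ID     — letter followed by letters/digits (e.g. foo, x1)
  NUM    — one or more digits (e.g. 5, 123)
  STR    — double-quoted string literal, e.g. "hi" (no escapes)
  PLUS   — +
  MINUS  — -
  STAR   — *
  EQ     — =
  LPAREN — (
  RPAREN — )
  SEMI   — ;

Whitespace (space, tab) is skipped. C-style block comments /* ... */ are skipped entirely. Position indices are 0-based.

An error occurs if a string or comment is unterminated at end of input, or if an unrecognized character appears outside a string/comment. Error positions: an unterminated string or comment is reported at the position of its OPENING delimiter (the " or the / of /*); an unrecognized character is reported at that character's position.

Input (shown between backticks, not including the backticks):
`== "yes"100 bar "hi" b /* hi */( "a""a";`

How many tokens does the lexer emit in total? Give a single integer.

Answer: 11

Derivation:
pos=0: emit EQ '='
pos=1: emit EQ '='
pos=3: enter STRING mode
pos=3: emit STR "yes" (now at pos=8)
pos=8: emit NUM '100' (now at pos=11)
pos=12: emit ID 'bar' (now at pos=15)
pos=16: enter STRING mode
pos=16: emit STR "hi" (now at pos=20)
pos=21: emit ID 'b' (now at pos=22)
pos=23: enter COMMENT mode (saw '/*')
exit COMMENT mode (now at pos=31)
pos=31: emit LPAREN '('
pos=33: enter STRING mode
pos=33: emit STR "a" (now at pos=36)
pos=36: enter STRING mode
pos=36: emit STR "a" (now at pos=39)
pos=39: emit SEMI ';'
DONE. 11 tokens: [EQ, EQ, STR, NUM, ID, STR, ID, LPAREN, STR, STR, SEMI]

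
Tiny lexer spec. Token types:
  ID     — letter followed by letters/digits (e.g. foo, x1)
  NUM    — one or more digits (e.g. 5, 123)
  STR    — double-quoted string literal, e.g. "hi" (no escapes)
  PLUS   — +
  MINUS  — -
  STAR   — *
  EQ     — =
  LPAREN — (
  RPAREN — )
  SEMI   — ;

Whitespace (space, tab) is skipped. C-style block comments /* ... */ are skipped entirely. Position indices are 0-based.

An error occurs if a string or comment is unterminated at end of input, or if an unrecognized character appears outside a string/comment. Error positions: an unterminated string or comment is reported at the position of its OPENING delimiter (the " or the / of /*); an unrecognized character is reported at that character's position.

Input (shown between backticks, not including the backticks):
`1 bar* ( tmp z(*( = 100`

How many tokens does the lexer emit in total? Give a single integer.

pos=0: emit NUM '1' (now at pos=1)
pos=2: emit ID 'bar' (now at pos=5)
pos=5: emit STAR '*'
pos=7: emit LPAREN '('
pos=9: emit ID 'tmp' (now at pos=12)
pos=13: emit ID 'z' (now at pos=14)
pos=14: emit LPAREN '('
pos=15: emit STAR '*'
pos=16: emit LPAREN '('
pos=18: emit EQ '='
pos=20: emit NUM '100' (now at pos=23)
DONE. 11 tokens: [NUM, ID, STAR, LPAREN, ID, ID, LPAREN, STAR, LPAREN, EQ, NUM]

Answer: 11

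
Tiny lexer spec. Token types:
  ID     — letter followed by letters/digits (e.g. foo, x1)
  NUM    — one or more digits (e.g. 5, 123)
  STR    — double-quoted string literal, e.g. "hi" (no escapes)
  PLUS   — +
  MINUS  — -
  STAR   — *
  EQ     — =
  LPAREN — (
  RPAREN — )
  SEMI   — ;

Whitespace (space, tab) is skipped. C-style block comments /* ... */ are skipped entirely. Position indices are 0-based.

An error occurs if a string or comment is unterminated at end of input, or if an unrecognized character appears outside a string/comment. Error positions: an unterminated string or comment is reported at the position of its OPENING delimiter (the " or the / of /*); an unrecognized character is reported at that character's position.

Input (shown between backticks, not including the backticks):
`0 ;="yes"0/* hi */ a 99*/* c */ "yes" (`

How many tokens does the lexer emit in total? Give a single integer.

pos=0: emit NUM '0' (now at pos=1)
pos=2: emit SEMI ';'
pos=3: emit EQ '='
pos=4: enter STRING mode
pos=4: emit STR "yes" (now at pos=9)
pos=9: emit NUM '0' (now at pos=10)
pos=10: enter COMMENT mode (saw '/*')
exit COMMENT mode (now at pos=18)
pos=19: emit ID 'a' (now at pos=20)
pos=21: emit NUM '99' (now at pos=23)
pos=23: emit STAR '*'
pos=24: enter COMMENT mode (saw '/*')
exit COMMENT mode (now at pos=31)
pos=32: enter STRING mode
pos=32: emit STR "yes" (now at pos=37)
pos=38: emit LPAREN '('
DONE. 10 tokens: [NUM, SEMI, EQ, STR, NUM, ID, NUM, STAR, STR, LPAREN]

Answer: 10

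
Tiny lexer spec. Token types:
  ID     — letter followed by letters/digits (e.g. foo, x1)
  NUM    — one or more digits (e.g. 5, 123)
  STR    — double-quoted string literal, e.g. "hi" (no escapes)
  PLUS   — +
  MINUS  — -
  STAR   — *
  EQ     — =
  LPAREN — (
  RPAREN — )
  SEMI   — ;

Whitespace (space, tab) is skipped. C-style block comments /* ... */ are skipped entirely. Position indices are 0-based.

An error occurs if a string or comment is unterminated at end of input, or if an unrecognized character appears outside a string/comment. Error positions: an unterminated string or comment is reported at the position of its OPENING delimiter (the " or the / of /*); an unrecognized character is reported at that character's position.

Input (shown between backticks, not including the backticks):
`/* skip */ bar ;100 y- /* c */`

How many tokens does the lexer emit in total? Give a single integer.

pos=0: enter COMMENT mode (saw '/*')
exit COMMENT mode (now at pos=10)
pos=11: emit ID 'bar' (now at pos=14)
pos=15: emit SEMI ';'
pos=16: emit NUM '100' (now at pos=19)
pos=20: emit ID 'y' (now at pos=21)
pos=21: emit MINUS '-'
pos=23: enter COMMENT mode (saw '/*')
exit COMMENT mode (now at pos=30)
DONE. 5 tokens: [ID, SEMI, NUM, ID, MINUS]

Answer: 5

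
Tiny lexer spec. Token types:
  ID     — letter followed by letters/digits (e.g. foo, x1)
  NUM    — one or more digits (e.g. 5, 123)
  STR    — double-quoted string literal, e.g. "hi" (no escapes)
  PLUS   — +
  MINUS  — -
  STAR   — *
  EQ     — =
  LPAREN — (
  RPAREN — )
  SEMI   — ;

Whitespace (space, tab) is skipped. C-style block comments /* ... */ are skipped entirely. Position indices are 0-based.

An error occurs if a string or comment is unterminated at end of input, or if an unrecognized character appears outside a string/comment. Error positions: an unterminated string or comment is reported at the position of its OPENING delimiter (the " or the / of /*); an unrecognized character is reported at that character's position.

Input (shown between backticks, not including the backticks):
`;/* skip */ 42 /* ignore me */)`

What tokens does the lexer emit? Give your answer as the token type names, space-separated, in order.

pos=0: emit SEMI ';'
pos=1: enter COMMENT mode (saw '/*')
exit COMMENT mode (now at pos=11)
pos=12: emit NUM '42' (now at pos=14)
pos=15: enter COMMENT mode (saw '/*')
exit COMMENT mode (now at pos=30)
pos=30: emit RPAREN ')'
DONE. 3 tokens: [SEMI, NUM, RPAREN]

Answer: SEMI NUM RPAREN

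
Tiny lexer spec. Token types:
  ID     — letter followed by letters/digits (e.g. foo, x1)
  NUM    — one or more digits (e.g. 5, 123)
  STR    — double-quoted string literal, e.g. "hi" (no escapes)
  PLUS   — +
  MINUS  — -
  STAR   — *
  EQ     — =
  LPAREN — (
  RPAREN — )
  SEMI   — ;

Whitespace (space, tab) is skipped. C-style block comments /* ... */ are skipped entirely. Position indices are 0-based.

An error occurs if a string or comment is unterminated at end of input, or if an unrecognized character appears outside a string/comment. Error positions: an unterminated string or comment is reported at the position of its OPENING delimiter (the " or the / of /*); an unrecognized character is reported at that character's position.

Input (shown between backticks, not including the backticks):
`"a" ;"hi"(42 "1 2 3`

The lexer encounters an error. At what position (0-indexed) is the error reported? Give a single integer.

Answer: 13

Derivation:
pos=0: enter STRING mode
pos=0: emit STR "a" (now at pos=3)
pos=4: emit SEMI ';'
pos=5: enter STRING mode
pos=5: emit STR "hi" (now at pos=9)
pos=9: emit LPAREN '('
pos=10: emit NUM '42' (now at pos=12)
pos=13: enter STRING mode
pos=13: ERROR — unterminated string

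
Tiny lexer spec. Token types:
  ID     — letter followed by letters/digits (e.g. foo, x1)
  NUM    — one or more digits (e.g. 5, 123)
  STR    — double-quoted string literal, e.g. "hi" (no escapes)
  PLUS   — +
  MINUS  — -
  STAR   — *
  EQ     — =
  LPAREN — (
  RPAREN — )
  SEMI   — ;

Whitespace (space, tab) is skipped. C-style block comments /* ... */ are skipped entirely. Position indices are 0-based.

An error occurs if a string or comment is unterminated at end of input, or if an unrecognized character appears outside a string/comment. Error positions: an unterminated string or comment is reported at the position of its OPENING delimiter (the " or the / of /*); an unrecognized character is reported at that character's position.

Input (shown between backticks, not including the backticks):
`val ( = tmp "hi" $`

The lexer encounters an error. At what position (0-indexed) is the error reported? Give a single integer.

Answer: 17

Derivation:
pos=0: emit ID 'val' (now at pos=3)
pos=4: emit LPAREN '('
pos=6: emit EQ '='
pos=8: emit ID 'tmp' (now at pos=11)
pos=12: enter STRING mode
pos=12: emit STR "hi" (now at pos=16)
pos=17: ERROR — unrecognized char '$'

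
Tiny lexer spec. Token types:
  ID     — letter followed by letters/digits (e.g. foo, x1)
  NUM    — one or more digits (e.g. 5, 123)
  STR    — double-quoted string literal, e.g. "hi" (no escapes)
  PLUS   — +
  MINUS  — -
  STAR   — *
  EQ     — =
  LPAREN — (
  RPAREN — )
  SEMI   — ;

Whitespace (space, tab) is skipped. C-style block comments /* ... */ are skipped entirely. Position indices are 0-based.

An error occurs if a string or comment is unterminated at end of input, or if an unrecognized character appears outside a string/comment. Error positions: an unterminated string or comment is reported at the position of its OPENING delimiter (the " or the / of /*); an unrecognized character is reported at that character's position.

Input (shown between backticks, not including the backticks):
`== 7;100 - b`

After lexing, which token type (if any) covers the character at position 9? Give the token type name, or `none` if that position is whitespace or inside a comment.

pos=0: emit EQ '='
pos=1: emit EQ '='
pos=3: emit NUM '7' (now at pos=4)
pos=4: emit SEMI ';'
pos=5: emit NUM '100' (now at pos=8)
pos=9: emit MINUS '-'
pos=11: emit ID 'b' (now at pos=12)
DONE. 7 tokens: [EQ, EQ, NUM, SEMI, NUM, MINUS, ID]
Position 9: char is '-' -> MINUS

Answer: MINUS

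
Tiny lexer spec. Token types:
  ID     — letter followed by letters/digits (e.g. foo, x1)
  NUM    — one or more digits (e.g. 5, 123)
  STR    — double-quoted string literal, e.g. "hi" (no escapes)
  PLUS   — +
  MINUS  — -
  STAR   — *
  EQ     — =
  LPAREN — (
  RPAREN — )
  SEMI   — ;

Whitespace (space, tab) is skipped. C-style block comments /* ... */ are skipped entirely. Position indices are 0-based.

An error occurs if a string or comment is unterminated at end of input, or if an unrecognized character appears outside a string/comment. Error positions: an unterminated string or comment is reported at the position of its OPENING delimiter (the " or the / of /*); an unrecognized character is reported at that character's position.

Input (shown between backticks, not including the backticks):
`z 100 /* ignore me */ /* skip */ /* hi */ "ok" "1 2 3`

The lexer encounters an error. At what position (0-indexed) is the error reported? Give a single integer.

Answer: 47

Derivation:
pos=0: emit ID 'z' (now at pos=1)
pos=2: emit NUM '100' (now at pos=5)
pos=6: enter COMMENT mode (saw '/*')
exit COMMENT mode (now at pos=21)
pos=22: enter COMMENT mode (saw '/*')
exit COMMENT mode (now at pos=32)
pos=33: enter COMMENT mode (saw '/*')
exit COMMENT mode (now at pos=41)
pos=42: enter STRING mode
pos=42: emit STR "ok" (now at pos=46)
pos=47: enter STRING mode
pos=47: ERROR — unterminated string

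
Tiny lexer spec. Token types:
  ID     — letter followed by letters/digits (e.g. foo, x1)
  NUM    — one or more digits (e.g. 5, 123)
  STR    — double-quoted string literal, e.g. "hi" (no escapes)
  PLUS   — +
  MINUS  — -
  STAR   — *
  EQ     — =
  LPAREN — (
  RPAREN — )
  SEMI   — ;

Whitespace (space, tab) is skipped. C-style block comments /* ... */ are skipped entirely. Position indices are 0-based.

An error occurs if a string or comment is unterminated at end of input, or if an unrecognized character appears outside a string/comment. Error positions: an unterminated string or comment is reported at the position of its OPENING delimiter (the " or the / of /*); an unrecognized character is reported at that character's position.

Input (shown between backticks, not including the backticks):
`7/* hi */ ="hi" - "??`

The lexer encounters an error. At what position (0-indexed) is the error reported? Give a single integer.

pos=0: emit NUM '7' (now at pos=1)
pos=1: enter COMMENT mode (saw '/*')
exit COMMENT mode (now at pos=9)
pos=10: emit EQ '='
pos=11: enter STRING mode
pos=11: emit STR "hi" (now at pos=15)
pos=16: emit MINUS '-'
pos=18: enter STRING mode
pos=18: ERROR — unterminated string

Answer: 18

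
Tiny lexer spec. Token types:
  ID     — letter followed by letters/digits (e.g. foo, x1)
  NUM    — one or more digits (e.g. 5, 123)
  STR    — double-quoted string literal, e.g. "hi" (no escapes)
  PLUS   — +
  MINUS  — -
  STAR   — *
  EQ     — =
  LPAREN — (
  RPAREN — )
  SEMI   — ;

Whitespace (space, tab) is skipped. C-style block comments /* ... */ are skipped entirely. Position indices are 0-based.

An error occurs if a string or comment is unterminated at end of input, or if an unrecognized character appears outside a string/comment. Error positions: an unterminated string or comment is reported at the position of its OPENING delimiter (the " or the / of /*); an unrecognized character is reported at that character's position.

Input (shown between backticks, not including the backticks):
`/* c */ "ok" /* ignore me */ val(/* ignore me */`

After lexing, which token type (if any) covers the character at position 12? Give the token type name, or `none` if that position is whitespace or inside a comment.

Answer: none

Derivation:
pos=0: enter COMMENT mode (saw '/*')
exit COMMENT mode (now at pos=7)
pos=8: enter STRING mode
pos=8: emit STR "ok" (now at pos=12)
pos=13: enter COMMENT mode (saw '/*')
exit COMMENT mode (now at pos=28)
pos=29: emit ID 'val' (now at pos=32)
pos=32: emit LPAREN '('
pos=33: enter COMMENT mode (saw '/*')
exit COMMENT mode (now at pos=48)
DONE. 3 tokens: [STR, ID, LPAREN]
Position 12: char is ' ' -> none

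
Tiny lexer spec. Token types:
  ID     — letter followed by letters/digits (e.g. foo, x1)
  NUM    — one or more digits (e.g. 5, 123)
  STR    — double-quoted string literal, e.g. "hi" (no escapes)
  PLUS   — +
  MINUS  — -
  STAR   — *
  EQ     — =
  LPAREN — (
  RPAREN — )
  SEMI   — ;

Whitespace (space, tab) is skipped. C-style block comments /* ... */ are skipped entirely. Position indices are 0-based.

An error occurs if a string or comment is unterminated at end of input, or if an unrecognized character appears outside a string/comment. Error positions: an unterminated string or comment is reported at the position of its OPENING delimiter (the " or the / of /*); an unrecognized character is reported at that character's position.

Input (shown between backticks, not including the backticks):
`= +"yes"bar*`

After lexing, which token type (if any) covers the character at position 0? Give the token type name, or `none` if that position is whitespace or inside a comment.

Answer: EQ

Derivation:
pos=0: emit EQ '='
pos=2: emit PLUS '+'
pos=3: enter STRING mode
pos=3: emit STR "yes" (now at pos=8)
pos=8: emit ID 'bar' (now at pos=11)
pos=11: emit STAR '*'
DONE. 5 tokens: [EQ, PLUS, STR, ID, STAR]
Position 0: char is '=' -> EQ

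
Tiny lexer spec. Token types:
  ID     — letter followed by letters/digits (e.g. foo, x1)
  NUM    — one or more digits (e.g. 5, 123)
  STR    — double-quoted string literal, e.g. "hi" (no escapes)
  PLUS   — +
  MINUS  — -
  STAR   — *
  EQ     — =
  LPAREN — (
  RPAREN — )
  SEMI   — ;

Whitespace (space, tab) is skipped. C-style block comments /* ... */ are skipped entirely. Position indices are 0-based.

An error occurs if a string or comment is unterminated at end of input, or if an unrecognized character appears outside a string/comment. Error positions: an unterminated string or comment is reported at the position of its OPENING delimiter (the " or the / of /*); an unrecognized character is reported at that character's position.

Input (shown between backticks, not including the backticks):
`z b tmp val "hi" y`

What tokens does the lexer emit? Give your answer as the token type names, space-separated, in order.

Answer: ID ID ID ID STR ID

Derivation:
pos=0: emit ID 'z' (now at pos=1)
pos=2: emit ID 'b' (now at pos=3)
pos=4: emit ID 'tmp' (now at pos=7)
pos=8: emit ID 'val' (now at pos=11)
pos=12: enter STRING mode
pos=12: emit STR "hi" (now at pos=16)
pos=17: emit ID 'y' (now at pos=18)
DONE. 6 tokens: [ID, ID, ID, ID, STR, ID]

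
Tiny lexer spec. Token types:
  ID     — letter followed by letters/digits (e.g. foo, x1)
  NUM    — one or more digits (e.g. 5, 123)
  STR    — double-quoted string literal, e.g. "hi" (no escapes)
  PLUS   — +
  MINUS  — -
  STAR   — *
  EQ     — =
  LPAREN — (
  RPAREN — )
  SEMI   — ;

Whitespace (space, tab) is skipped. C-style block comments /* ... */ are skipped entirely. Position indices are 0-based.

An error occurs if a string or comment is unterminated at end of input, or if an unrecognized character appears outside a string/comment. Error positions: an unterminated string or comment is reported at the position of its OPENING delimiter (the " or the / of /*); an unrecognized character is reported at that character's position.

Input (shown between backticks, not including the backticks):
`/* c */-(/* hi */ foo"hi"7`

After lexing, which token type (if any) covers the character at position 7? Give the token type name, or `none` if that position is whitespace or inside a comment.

pos=0: enter COMMENT mode (saw '/*')
exit COMMENT mode (now at pos=7)
pos=7: emit MINUS '-'
pos=8: emit LPAREN '('
pos=9: enter COMMENT mode (saw '/*')
exit COMMENT mode (now at pos=17)
pos=18: emit ID 'foo' (now at pos=21)
pos=21: enter STRING mode
pos=21: emit STR "hi" (now at pos=25)
pos=25: emit NUM '7' (now at pos=26)
DONE. 5 tokens: [MINUS, LPAREN, ID, STR, NUM]
Position 7: char is '-' -> MINUS

Answer: MINUS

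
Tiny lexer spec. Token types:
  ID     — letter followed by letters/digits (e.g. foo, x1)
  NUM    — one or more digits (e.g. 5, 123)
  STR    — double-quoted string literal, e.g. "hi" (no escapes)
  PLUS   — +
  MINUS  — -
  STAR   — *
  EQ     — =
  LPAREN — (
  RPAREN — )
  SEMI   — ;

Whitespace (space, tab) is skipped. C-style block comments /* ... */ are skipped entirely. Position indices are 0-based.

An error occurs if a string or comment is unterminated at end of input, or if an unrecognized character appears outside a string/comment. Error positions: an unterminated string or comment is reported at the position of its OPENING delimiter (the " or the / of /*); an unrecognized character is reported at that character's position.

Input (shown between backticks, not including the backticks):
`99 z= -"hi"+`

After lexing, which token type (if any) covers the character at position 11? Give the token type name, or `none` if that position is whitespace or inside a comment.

pos=0: emit NUM '99' (now at pos=2)
pos=3: emit ID 'z' (now at pos=4)
pos=4: emit EQ '='
pos=6: emit MINUS '-'
pos=7: enter STRING mode
pos=7: emit STR "hi" (now at pos=11)
pos=11: emit PLUS '+'
DONE. 6 tokens: [NUM, ID, EQ, MINUS, STR, PLUS]
Position 11: char is '+' -> PLUS

Answer: PLUS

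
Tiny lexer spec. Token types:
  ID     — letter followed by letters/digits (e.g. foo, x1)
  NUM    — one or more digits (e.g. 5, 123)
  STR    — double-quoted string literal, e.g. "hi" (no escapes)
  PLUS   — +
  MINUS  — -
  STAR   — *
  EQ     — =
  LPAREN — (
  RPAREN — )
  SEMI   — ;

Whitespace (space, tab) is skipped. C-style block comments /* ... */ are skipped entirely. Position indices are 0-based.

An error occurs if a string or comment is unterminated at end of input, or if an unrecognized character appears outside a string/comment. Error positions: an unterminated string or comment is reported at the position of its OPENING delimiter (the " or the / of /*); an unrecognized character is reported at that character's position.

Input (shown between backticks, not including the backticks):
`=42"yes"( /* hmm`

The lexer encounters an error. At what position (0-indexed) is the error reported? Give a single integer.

pos=0: emit EQ '='
pos=1: emit NUM '42' (now at pos=3)
pos=3: enter STRING mode
pos=3: emit STR "yes" (now at pos=8)
pos=8: emit LPAREN '('
pos=10: enter COMMENT mode (saw '/*')
pos=10: ERROR — unterminated comment (reached EOF)

Answer: 10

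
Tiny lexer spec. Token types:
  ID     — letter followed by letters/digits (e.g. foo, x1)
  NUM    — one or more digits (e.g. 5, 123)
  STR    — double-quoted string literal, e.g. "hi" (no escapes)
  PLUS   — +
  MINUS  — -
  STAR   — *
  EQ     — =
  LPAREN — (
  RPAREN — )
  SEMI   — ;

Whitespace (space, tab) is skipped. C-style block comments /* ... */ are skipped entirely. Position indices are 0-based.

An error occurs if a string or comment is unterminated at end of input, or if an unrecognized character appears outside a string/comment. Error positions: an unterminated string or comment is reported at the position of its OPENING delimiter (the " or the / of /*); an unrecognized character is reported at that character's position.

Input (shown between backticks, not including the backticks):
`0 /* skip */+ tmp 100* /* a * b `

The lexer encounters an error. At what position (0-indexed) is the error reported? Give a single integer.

Answer: 23

Derivation:
pos=0: emit NUM '0' (now at pos=1)
pos=2: enter COMMENT mode (saw '/*')
exit COMMENT mode (now at pos=12)
pos=12: emit PLUS '+'
pos=14: emit ID 'tmp' (now at pos=17)
pos=18: emit NUM '100' (now at pos=21)
pos=21: emit STAR '*'
pos=23: enter COMMENT mode (saw '/*')
pos=23: ERROR — unterminated comment (reached EOF)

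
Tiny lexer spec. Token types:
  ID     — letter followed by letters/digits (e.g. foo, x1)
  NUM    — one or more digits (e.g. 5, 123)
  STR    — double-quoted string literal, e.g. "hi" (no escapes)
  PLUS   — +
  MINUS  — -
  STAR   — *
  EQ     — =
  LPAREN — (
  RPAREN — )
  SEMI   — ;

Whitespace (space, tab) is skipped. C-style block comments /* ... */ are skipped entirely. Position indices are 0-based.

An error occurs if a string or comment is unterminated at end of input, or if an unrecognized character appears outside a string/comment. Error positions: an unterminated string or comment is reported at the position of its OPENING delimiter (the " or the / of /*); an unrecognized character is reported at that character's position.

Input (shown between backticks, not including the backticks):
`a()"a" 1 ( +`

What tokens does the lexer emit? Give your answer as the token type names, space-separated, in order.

Answer: ID LPAREN RPAREN STR NUM LPAREN PLUS

Derivation:
pos=0: emit ID 'a' (now at pos=1)
pos=1: emit LPAREN '('
pos=2: emit RPAREN ')'
pos=3: enter STRING mode
pos=3: emit STR "a" (now at pos=6)
pos=7: emit NUM '1' (now at pos=8)
pos=9: emit LPAREN '('
pos=11: emit PLUS '+'
DONE. 7 tokens: [ID, LPAREN, RPAREN, STR, NUM, LPAREN, PLUS]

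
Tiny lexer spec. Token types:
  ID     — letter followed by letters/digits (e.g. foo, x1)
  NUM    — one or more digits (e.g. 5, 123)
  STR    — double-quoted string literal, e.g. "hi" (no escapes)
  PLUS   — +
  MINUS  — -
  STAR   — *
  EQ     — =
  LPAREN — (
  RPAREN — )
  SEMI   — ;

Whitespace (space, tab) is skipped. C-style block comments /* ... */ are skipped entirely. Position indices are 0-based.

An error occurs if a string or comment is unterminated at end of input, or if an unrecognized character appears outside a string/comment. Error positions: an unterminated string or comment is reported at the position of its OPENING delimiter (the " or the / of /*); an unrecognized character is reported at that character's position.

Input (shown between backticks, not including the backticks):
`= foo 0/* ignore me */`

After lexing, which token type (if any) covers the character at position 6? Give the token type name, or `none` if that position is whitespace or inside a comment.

Answer: NUM

Derivation:
pos=0: emit EQ '='
pos=2: emit ID 'foo' (now at pos=5)
pos=6: emit NUM '0' (now at pos=7)
pos=7: enter COMMENT mode (saw '/*')
exit COMMENT mode (now at pos=22)
DONE. 3 tokens: [EQ, ID, NUM]
Position 6: char is '0' -> NUM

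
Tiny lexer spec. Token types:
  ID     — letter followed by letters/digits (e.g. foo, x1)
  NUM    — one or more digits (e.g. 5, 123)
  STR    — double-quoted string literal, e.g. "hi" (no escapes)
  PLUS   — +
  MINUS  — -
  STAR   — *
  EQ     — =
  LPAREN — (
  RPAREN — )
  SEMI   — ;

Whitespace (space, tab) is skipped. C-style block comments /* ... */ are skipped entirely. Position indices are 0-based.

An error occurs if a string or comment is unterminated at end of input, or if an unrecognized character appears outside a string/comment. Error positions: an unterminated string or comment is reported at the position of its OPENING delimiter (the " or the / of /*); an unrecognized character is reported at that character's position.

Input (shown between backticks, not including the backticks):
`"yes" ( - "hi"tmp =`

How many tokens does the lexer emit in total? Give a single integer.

pos=0: enter STRING mode
pos=0: emit STR "yes" (now at pos=5)
pos=6: emit LPAREN '('
pos=8: emit MINUS '-'
pos=10: enter STRING mode
pos=10: emit STR "hi" (now at pos=14)
pos=14: emit ID 'tmp' (now at pos=17)
pos=18: emit EQ '='
DONE. 6 tokens: [STR, LPAREN, MINUS, STR, ID, EQ]

Answer: 6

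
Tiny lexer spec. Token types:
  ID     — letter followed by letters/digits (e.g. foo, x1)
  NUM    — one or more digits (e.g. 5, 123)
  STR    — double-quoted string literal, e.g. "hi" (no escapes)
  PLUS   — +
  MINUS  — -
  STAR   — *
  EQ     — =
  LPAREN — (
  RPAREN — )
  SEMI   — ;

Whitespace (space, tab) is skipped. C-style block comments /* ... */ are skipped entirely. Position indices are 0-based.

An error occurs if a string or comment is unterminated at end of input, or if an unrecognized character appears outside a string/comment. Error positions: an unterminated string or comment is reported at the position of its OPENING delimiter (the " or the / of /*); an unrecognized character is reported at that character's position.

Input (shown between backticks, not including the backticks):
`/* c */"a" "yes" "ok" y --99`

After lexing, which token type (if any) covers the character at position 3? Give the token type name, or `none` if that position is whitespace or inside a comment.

pos=0: enter COMMENT mode (saw '/*')
exit COMMENT mode (now at pos=7)
pos=7: enter STRING mode
pos=7: emit STR "a" (now at pos=10)
pos=11: enter STRING mode
pos=11: emit STR "yes" (now at pos=16)
pos=17: enter STRING mode
pos=17: emit STR "ok" (now at pos=21)
pos=22: emit ID 'y' (now at pos=23)
pos=24: emit MINUS '-'
pos=25: emit MINUS '-'
pos=26: emit NUM '99' (now at pos=28)
DONE. 7 tokens: [STR, STR, STR, ID, MINUS, MINUS, NUM]
Position 3: char is 'c' -> none

Answer: none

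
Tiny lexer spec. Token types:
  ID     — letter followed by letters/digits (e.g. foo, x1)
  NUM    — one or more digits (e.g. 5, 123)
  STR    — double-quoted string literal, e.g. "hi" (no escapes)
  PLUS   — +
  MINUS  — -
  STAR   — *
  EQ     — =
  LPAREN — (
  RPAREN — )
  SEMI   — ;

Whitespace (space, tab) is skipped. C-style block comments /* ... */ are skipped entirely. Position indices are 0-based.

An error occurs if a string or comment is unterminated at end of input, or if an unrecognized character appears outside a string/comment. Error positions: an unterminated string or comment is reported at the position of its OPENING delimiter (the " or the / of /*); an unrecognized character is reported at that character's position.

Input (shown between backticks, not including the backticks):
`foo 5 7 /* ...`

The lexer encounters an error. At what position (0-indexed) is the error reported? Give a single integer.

Answer: 8

Derivation:
pos=0: emit ID 'foo' (now at pos=3)
pos=4: emit NUM '5' (now at pos=5)
pos=6: emit NUM '7' (now at pos=7)
pos=8: enter COMMENT mode (saw '/*')
pos=8: ERROR — unterminated comment (reached EOF)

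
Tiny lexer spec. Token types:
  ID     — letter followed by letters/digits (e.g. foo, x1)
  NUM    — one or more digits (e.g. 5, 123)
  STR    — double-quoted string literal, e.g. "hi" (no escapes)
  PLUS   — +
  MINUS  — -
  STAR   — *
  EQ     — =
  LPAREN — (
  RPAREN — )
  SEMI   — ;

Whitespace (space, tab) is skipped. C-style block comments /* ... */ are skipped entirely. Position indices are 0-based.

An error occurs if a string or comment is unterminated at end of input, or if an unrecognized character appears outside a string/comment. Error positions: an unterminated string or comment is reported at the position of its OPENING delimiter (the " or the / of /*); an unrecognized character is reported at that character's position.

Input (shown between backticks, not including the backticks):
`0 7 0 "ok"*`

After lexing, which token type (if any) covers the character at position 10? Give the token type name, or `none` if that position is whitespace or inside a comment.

Answer: STAR

Derivation:
pos=0: emit NUM '0' (now at pos=1)
pos=2: emit NUM '7' (now at pos=3)
pos=4: emit NUM '0' (now at pos=5)
pos=6: enter STRING mode
pos=6: emit STR "ok" (now at pos=10)
pos=10: emit STAR '*'
DONE. 5 tokens: [NUM, NUM, NUM, STR, STAR]
Position 10: char is '*' -> STAR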